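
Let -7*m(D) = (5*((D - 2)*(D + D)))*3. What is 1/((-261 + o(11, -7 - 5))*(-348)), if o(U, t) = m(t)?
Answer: 1/341388 ≈ 2.9292e-6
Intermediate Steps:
m(D) = -30*D*(-2 + D)/7 (m(D) = -5*((D - 2)*(D + D))*3/7 = -5*((-2 + D)*(2*D))*3/7 = -5*(2*D*(-2 + D))*3/7 = -10*D*(-2 + D)*3/7 = -30*D*(-2 + D)/7)
o(U, t) = 30*t*(2 - t)/7
1/((-261 + o(11, -7 - 5))*(-348)) = 1/((-261 + 30*(-7 - 5)*(2 - (-7 - 5))/7)*(-348)) = 1/((-261 + (30/7)*(-12)*(2 - 1*(-12)))*(-348)) = 1/((-261 + (30/7)*(-12)*(2 + 12))*(-348)) = 1/((-261 + (30/7)*(-12)*14)*(-348)) = 1/((-261 - 720)*(-348)) = 1/(-981*(-348)) = 1/341388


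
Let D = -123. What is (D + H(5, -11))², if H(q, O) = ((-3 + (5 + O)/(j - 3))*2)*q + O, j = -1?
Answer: 22201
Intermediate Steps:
H(q, O) = O + q*(-17/2 - O/2) (H(q, O) = ((-3 + (5 + O)/(-1 - 3))*2)*q + O = ((-3 + (5 + O)/(-4))*2)*q + O = ((-3 + (5 + O)*(-¼))*2)*q + O = ((-3 + (-5/4 - O/4))*2)*q + O = ((-17/4 - O/4)*2)*q + O = (-17/2 - O/2)*q + O = q*(-17/2 - O/2) + O = O + q*(-17/2 - O/2))
(D + H(5, -11))² = (-123 + (-11 - 17/2*5 - ½*(-11)*5))² = (-123 + (-11 - 85/2 + 55/2))² = (-123 - 26)² = (-149)² = 22201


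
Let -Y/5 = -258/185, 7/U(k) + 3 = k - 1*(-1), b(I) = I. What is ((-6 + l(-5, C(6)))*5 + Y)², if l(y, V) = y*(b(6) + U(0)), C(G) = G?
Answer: 40056241/5476 ≈ 7314.9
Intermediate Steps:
U(k) = 7/(-2 + k) (U(k) = 7/(-3 + (k - 1*(-1))) = 7/(-3 + (k + 1)) = 7/(-3 + (1 + k)) = 7/(-2 + k))
Y = 258/37 (Y = -(-1290)/185 = -5*(-258/185) = 258/37 ≈ 6.9730)
l(y, V) = 5*y/2 (l(y, V) = y*(6 + 7/(-2 + 0)) = y*(6 + 7/(-2)) = y*(6 + 7*(-½)) = y*(6 - 7/2) = y*(5/2) = 5*y/2)
((-6 + l(-5, C(6)))*5 + Y)² = ((-6 + (5/2)*(-5))*5 + 258/37)² = ((-6 - 25/2)*5 + 258/37)² = (-37/2*5 + 258/37)² = (-185/2 + 258/37)² = (-6329/74)² = 40056241/5476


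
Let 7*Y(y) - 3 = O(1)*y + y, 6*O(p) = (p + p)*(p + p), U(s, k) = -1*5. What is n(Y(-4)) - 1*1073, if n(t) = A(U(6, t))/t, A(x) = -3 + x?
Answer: -11635/11 ≈ -1057.7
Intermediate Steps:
U(s, k) = -5
O(p) = 2*p²/3 (O(p) = ((p + p)*(p + p))/6 = ((2*p)*(2*p))/6 = (4*p²)/6 = 2*p²/3)
Y(y) = 3/7 + 5*y/21 (Y(y) = 3/7 + (((⅔)*1²)*y + y)/7 = 3/7 + (((⅔)*1)*y + y)/7 = 3/7 + (2*y/3 + y)/7 = 3/7 + (5*y/3)/7 = 3/7 + 5*y/21)
n(t) = -8/t (n(t) = (-3 - 5)/t = -8/t)
n(Y(-4)) - 1*1073 = -8/(3/7 + (5/21)*(-4)) - 1*1073 = -8/(3/7 - 20/21) - 1073 = -8/(-11/21) - 1073 = -8*(-21/11) - 1073 = 168/11 - 1073 = -11635/11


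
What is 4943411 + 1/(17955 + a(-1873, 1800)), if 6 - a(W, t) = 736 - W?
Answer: 75891245673/15352 ≈ 4.9434e+6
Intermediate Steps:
a(W, t) = -730 + W (a(W, t) = 6 - (736 - W) = 6 + (-736 + W) = -730 + W)
4943411 + 1/(17955 + a(-1873, 1800)) = 4943411 + 1/(17955 + (-730 - 1873)) = 4943411 + 1/(17955 - 2603) = 4943411 + 1/15352 = 75891245673/15352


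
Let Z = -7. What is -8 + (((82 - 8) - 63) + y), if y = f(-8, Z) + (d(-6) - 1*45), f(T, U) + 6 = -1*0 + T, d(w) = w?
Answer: -62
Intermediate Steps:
f(T, U) = -6 + T (f(T, U) = -6 + (-1*0 + T) = -6 + (0 + T) = -6 + T)
y = -65 (y = (-6 - 8) + (-6 - 1*45) = -14 + (-6 - 45) = -14 - 51 = -65)
-8 + (((82 - 8) - 63) + y) = -8 + (((82 - 8) - 63) - 65) = -8 + ((74 - 63) - 65) = -8 + (11 - 65) = -8 - 54 = -62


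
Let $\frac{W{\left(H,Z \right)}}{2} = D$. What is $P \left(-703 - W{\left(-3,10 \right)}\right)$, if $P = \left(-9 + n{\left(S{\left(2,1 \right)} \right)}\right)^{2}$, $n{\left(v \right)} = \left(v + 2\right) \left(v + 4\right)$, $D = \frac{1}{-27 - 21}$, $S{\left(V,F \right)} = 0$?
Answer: $- \frac{16871}{24} \approx -702.96$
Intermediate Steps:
$D = - \frac{1}{48}$ ($D = \frac{1}{-48} = - \frac{1}{48} \approx -0.020833$)
$W{\left(H,Z \right)} = - \frac{1}{24}$ ($W{\left(H,Z \right)} = 2 \left(- \frac{1}{48}\right) = - \frac{1}{24}$)
$n{\left(v \right)} = \left(2 + v\right) \left(4 + v\right)$
$P = 1$ ($P = \left(-9 + \left(8 + 0^{2} + 6 \cdot 0\right)\right)^{2} = \left(-9 + \left(8 + 0 + 0\right)\right)^{2} = \left(-9 + 8\right)^{2} = \left(-1\right)^{2} = 1$)
$P \left(-703 - W{\left(-3,10 \right)}\right) = 1 \left(-703 - - \frac{1}{24}\right) = 1 \left(-703 + \frac{1}{24}\right) = 1 \left(- \frac{16871}{24}\right) = - \frac{16871}{24}$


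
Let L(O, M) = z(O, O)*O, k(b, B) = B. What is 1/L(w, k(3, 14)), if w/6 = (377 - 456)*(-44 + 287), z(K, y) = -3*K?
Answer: -1/39800679372 ≈ -2.5125e-11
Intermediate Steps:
w = -115182 (w = 6*((377 - 456)*(-44 + 287)) = 6*(-79*243) = 6*(-19197) = -115182)
L(O, M) = -3*O² (L(O, M) = (-3*O)*O = -3*O²)
1/L(w, k(3, 14)) = 1/(-3*(-115182)²) = 1/(-3*13266893124) = 1/(-39800679372) = -1/39800679372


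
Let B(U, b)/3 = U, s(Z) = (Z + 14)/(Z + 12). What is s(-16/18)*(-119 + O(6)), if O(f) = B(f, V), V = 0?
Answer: -5959/50 ≈ -119.18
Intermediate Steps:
s(Z) = (14 + Z)/(12 + Z)
B(U, b) = 3*U
O(f) = 3*f
s(-16/18)*(-119 + O(6)) = ((14 - 16/18)/(12 - 16/18))*(-119 + 3*6) = ((14 - 16*1/18)/(12 - 16*1/18))*(-119 + 18) = ((14 - 8/9)/(12 - 8/9))*(-101) = ((118/9)/(100/9))*(-101) = ((9/100)*(118/9))*(-101) = (59/50)*(-101) = -5959/50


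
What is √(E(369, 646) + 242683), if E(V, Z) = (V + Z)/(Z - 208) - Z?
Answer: √46433790798/438 ≈ 491.98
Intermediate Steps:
E(V, Z) = -Z + (V + Z)/(-208 + Z) (E(V, Z) = (V + Z)/(-208 + Z) - Z = -Z + (V + Z)/(-208 + Z))
√(E(369, 646) + 242683) = √((369 - 1*646² + 209*646)/(-208 + 646) + 242683) = √((369 - 1*417316 + 135014)/438 + 242683) = √((369 - 417316 + 135014)/438 + 242683) = √((1/438)*(-281933) + 242683) = √(-281933/438 + 242683) = √(106013221/438) = √46433790798/438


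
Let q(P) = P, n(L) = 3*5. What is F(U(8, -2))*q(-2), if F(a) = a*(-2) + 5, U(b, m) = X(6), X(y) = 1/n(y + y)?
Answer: -146/15 ≈ -9.7333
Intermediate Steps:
n(L) = 15
X(y) = 1/15
U(b, m) = 1/15
F(a) = 5 - 2*a (F(a) = -2*a + 5 = 5 - 2*a)
F(U(8, -2))*q(-2) = (5 - 2*1/15)*(-2) = (5 - 2/15)*(-2) = (73/15)*(-2) = -146/15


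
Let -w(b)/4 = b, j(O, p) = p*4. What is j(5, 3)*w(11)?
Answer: -528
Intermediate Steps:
j(O, p) = 4*p
w(b) = -4*b
j(5, 3)*w(11) = (4*3)*(-4*11) = 12*(-44) = -528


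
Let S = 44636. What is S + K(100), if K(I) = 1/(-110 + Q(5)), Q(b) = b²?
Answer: 3794059/85 ≈ 44636.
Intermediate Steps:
K(I) = -1/85 (K(I) = 1/(-110 + 5²) = 1/(-110 + 25) = 1/(-85) = -1/85)
S + K(100) = 44636 - 1/85 = 3794059/85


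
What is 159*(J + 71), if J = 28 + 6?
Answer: 16695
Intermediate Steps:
J = 34
159*(J + 71) = 159*(34 + 71) = 159*105 = 16695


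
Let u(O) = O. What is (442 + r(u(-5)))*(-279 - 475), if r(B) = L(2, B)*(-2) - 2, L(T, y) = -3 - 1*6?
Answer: -345332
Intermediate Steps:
L(T, y) = -9 (L(T, y) = -3 - 6 = -9)
r(B) = 16 (r(B) = -9*(-2) - 2 = 18 - 2 = 16)
(442 + r(u(-5)))*(-279 - 475) = (442 + 16)*(-279 - 475) = 458*(-754) = -345332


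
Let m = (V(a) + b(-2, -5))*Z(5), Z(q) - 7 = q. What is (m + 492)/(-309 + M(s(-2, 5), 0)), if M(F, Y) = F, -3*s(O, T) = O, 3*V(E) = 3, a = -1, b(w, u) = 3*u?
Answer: -972/925 ≈ -1.0508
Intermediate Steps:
V(E) = 1 (V(E) = (1/3)*3 = 1)
s(O, T) = -O/3
Z(q) = 7 + q
m = -168 (m = (1 + 3*(-5))*(7 + 5) = (1 - 15)*12 = -14*12 = -168)
(m + 492)/(-309 + M(s(-2, 5), 0)) = (-168 + 492)/(-309 - 1/3*(-2)) = 324/(-309 + 2/3) = 324/(-925/3) = 324*(-3/925) = -972/925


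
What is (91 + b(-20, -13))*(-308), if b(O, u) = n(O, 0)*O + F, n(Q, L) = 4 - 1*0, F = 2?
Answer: -4004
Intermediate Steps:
n(Q, L) = 4 (n(Q, L) = 4 + 0 = 4)
b(O, u) = 2 + 4*O (b(O, u) = 4*O + 2 = 2 + 4*O)
(91 + b(-20, -13))*(-308) = (91 + (2 + 4*(-20)))*(-308) = (91 + (2 - 80))*(-308) = (91 - 78)*(-308) = 13*(-308) = -4004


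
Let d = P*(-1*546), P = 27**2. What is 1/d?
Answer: -1/398034 ≈ -2.5123e-6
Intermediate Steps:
P = 729
d = -398034 (d = 729*(-1*546) = 729*(-546) = -398034)
1/d = 1/(-398034) = -1/398034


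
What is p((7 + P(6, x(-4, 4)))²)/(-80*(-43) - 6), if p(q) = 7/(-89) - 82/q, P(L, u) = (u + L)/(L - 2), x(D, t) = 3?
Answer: -1251/4142594 ≈ -0.00030198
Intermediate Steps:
P(L, u) = (L + u)/(-2 + L)
p(q) = -7/89 - 82/q (p(q) = 7*(-1/89) - 82/q = -7/89 - 82/q)
p((7 + P(6, x(-4, 4)))²)/(-80*(-43) - 6) = (-7/89 - 82/(7 + (6 + 3)/(-2 + 6))²)/(-80*(-43) - 6) = (-7/89 - 82/(7 + 9/4)²)/(3440 - 6) = (-7/89 - 82/(7 + (¼)*9)²)/3434 = (-7/89 - 82/(7 + 9/4)²)*(1/3434) = (-7/89 - 82/((37/4)²))*(1/3434) = (-7/89 - 82/1369/16)*(1/3434) = (-7/89 - 82*16/1369)*(1/3434) = (-7/89 - 1312/1369)*(1/3434) = -126351/121841*1/3434 = -1251/4142594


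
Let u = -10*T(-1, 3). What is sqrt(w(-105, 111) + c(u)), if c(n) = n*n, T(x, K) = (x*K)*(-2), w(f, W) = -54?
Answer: 3*sqrt(394) ≈ 59.548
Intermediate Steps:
T(x, K) = -2*K*x (T(x, K) = (K*x)*(-2) = -2*K*x)
u = -60 (u = -(-20)*3*(-1) = -10*6 = -60)
c(n) = n**2
sqrt(w(-105, 111) + c(u)) = sqrt(-54 + (-60)**2) = sqrt(-54 + 3600) = sqrt(3546) = 3*sqrt(394)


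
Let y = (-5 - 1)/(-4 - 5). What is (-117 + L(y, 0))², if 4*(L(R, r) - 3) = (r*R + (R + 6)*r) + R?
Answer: 466489/36 ≈ 12958.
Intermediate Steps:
y = ⅔ (y = -6/(-9) = -6*(-⅑) = ⅔ ≈ 0.66667)
L(R, r) = 3 + R/4 + R*r/4 + r*(6 + R)/4 (L(R, r) = 3 + ((r*R + (R + 6)*r) + R)/4 = 3 + ((R*r + (6 + R)*r) + R)/4 = 3 + ((R*r + r*(6 + R)) + R)/4 = 3 + (R + R*r + r*(6 + R))/4 = 3 + (R/4 + R*r/4 + r*(6 + R)/4) = 3 + R/4 + R*r/4 + r*(6 + R)/4)
(-117 + L(y, 0))² = (-117 + (3 + (¼)*(⅔) + (3/2)*0 + (½)*(⅔)*0))² = (-117 + (3 + ⅙ + 0 + 0))² = (-117 + 19/6)² = (-683/6)² = 466489/36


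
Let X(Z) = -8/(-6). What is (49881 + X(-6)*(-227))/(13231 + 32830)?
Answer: 148735/138183 ≈ 1.0764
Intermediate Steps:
X(Z) = 4/3 (X(Z) = -8*(-1/6) = 4/3)
(49881 + X(-6)*(-227))/(13231 + 32830) = (49881 + (4/3)*(-227))/(13231 + 32830) = (49881 - 908/3)/46061 = (148735/3)*(1/46061) = 148735/138183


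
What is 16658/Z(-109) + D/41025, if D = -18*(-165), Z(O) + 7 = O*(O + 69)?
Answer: 46421524/11905455 ≈ 3.8992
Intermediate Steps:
Z(O) = -7 + O*(69 + O) (Z(O) = -7 + O*(O + 69) = -7 + O*(69 + O))
D = 2970 (D = -1*(-2970) = 2970)
16658/Z(-109) + D/41025 = 16658/(-7 + (-109)² + 69*(-109)) + 2970/41025 = 16658/(-7 + 11881 - 7521) + 2970*(1/41025) = 16658/4353 + 198/2735 = 46421524/11905455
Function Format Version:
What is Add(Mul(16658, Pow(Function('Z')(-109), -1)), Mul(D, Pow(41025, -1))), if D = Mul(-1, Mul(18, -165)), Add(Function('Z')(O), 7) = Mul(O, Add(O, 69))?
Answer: Rational(46421524, 11905455) ≈ 3.8992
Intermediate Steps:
Function('Z')(O) = Add(-7, Mul(O, Add(69, O))) (Function('Z')(O) = Add(-7, Mul(O, Add(O, 69))) = Add(-7, Mul(O, Add(69, O))))
D = 2970 (D = Mul(-1, -2970) = 2970)
Add(Mul(16658, Pow(Function('Z')(-109), -1)), Mul(D, Pow(41025, -1))) = Add(Mul(16658, Pow(Add(-7, Pow(-109, 2), Mul(69, -109)), -1)), Mul(2970, Pow(41025, -1))) = Add(Mul(16658, Pow(Add(-7, 11881, -7521), -1)), Mul(2970, Rational(1, 41025))) = Add(Mul(16658, Pow(4353, -1)), Rational(198, 2735)) = Add(Mul(16658, Rational(1, 4353)), Rational(198, 2735)) = Add(Rational(16658, 4353), Rational(198, 2735)) = Rational(46421524, 11905455)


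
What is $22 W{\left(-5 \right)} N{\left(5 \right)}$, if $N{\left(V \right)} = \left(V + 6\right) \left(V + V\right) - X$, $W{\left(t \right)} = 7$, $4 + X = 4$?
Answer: $16940$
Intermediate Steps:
$X = 0$ ($X = -4 + 4 = 0$)
$N{\left(V \right)} = 2 V \left(6 + V\right)$ ($N{\left(V \right)} = \left(V + 6\right) \left(V + V\right) - 0 = \left(6 + V\right) 2 V + 0 = 2 V \left(6 + V\right) + 0 = 2 V \left(6 + V\right)$)
$22 W{\left(-5 \right)} N{\left(5 \right)} = 22 \cdot 7 \cdot 2 \cdot 5 \left(6 + 5\right) = 154 \cdot 2 \cdot 5 \cdot 11 = 154 \cdot 110 = 16940$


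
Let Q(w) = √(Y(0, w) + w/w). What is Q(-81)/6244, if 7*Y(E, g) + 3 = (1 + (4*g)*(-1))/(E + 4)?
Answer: √2387/87416 ≈ 0.00055890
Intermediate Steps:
Y(E, g) = -3/7 + (1 - 4*g)/(7*(4 + E)) (Y(E, g) = -3/7 + ((1 + (4*g)*(-1))/(E + 4))/7 = -3/7 + ((1 - 4*g)/(4 + E))/7 = -3/7 + (1 - 4*g)/(7*(4 + E)))
Q(w) = √(17/28 - w/7) (Q(w) = √((-11 - 4*w - 3*0)/(7*(4 + 0)) + w/w) = √((⅐)*(-11 - 4*w + 0)/4 + 1) = √((⅐)*(¼)*(-11 - 4*w) + 1) = √((-11/28 - w/7) + 1) = √(17/28 - w/7))
Q(-81)/6244 = (√(119 - 28*(-81))/14)/6244 = (√(119 + 2268)/14)*(1/6244) = (√2387/14)*(1/6244) = √2387/87416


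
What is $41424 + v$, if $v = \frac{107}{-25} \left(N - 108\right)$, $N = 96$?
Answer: $\frac{1036884}{25} \approx 41475.0$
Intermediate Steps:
$v = \frac{1284}{25}$ ($v = \frac{107}{-25} \left(96 - 108\right) = 107 \left(- \frac{1}{25}\right) \left(-12\right) = \left(- \frac{107}{25}\right) \left(-12\right) = \frac{1284}{25} \approx 51.36$)
$41424 + v = 41424 + \frac{1284}{25} = \frac{1036884}{25}$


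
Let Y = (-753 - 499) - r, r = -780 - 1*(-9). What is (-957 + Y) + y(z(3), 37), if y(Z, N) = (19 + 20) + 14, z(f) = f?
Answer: -1385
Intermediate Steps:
r = -771 (r = -780 + 9 = -771)
y(Z, N) = 53 (y(Z, N) = 39 + 14 = 53)
Y = -481 (Y = (-753 - 499) - 1*(-771) = -1252 + 771 = -481)
(-957 + Y) + y(z(3), 37) = (-957 - 481) + 53 = -1438 + 53 = -1385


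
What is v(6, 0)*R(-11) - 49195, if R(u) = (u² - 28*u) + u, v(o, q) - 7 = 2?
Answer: -45433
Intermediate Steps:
v(o, q) = 9 (v(o, q) = 7 + 2 = 9)
R(u) = u² - 27*u
v(6, 0)*R(-11) - 49195 = 9*(-11*(-27 - 11)) - 49195 = 9*(-11*(-38)) - 49195 = 9*418 - 49195 = 3762 - 49195 = -45433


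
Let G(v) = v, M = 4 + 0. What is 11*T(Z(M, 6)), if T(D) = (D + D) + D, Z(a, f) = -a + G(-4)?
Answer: -264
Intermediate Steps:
M = 4
Z(a, f) = -4 - a (Z(a, f) = -a - 4 = -4 - a)
T(D) = 3*D (T(D) = 2*D + D = 3*D)
11*T(Z(M, 6)) = 11*(3*(-4 - 1*4)) = 11*(3*(-4 - 4)) = 11*(3*(-8)) = 11*(-24) = -264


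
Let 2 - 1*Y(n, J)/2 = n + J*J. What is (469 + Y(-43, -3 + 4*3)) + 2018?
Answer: 2415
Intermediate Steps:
Y(n, J) = 4 - 2*n - 2*J**2 (Y(n, J) = 4 - 2*(n + J*J) = 4 - 2*(n + J**2) = 4 + (-2*n - 2*J**2) = 4 - 2*n - 2*J**2)
(469 + Y(-43, -3 + 4*3)) + 2018 = (469 + (4 - 2*(-43) - 2*(-3 + 4*3)**2)) + 2018 = (469 + (4 + 86 - 2*(-3 + 12)**2)) + 2018 = (469 + (4 + 86 - 2*9**2)) + 2018 = (469 + (4 + 86 - 2*81)) + 2018 = (469 + (4 + 86 - 162)) + 2018 = (469 - 72) + 2018 = 397 + 2018 = 2415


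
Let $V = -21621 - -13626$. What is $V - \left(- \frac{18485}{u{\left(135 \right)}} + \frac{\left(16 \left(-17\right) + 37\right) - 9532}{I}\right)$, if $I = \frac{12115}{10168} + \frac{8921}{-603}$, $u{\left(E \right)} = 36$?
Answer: $- \frac{24619290222353}{3002521788} \approx -8199.5$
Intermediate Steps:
$V = -7995$ ($V = -21621 + 13626 = -7995$)
$I = - \frac{83403383}{6131304}$ ($I = 12115 \cdot \frac{1}{10168} + 8921 \left(- \frac{1}{603}\right) = \frac{12115}{10168} - \frac{8921}{603} = - \frac{83403383}{6131304} \approx -13.603$)
$V - \left(- \frac{18485}{u{\left(135 \right)}} + \frac{\left(16 \left(-17\right) + 37\right) - 9532}{I}\right) = -7995 - \left(- \frac{18485}{36} + \frac{\left(16 \left(-17\right) + 37\right) - 9532}{- \frac{83403383}{6131304}}\right) = -7995 - \left(\left(-18485\right) \frac{1}{36} + \left(\left(-272 + 37\right) - 9532\right) \left(- \frac{6131304}{83403383}\right)\right) = -7995 - \left(- \frac{18485}{36} + \left(-235 - 9532\right) \left(- \frac{6131304}{83403383}\right)\right) = -7995 - \left(- \frac{18485}{36} - - \frac{59884446168}{83403383}\right) = -7995 - \left(- \frac{18485}{36} + \frac{59884446168}{83403383}\right) = -7995 - \frac{614128527293}{3002521788} = - \frac{24619290222353}{3002521788}$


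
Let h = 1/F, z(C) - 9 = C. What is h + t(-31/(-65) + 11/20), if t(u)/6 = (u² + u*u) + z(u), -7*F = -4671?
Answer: 5748236887/78939900 ≈ 72.818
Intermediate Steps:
F = 4671/7 (F = -⅐*(-4671) = 4671/7 ≈ 667.29)
z(C) = 9 + C
t(u) = 54 + 6*u + 12*u² (t(u) = 6*((u² + u*u) + (9 + u)) = 6*((u² + u²) + (9 + u)) = 6*(2*u² + (9 + u)) = 6*(9 + u + 2*u²) = 54 + 6*u + 12*u²)
h = 7/4671 (h = 1/(4671/7) = 7/4671 ≈ 0.0014986)
h + t(-31/(-65) + 11/20) = 7/4671 + (54 + 6*(-31/(-65) + 11/20) + 12*(-31/(-65) + 11/20)²) = 7/4671 + (54 + 6*(-31*(-1/65) + 11*(1/20)) + 12*(-31*(-1/65) + 11*(1/20))²) = 7/4671 + (54 + 6*(31/65 + 11/20) + 12*(31/65 + 11/20)²) = 7/4671 + (54 + 6*(267/260) + 12*(267/260)²) = 7/4671 + (54 + 801/130 + 12*(71289/67600)) = 7/4671 + (54 + 801/130 + 213867/16900) = 7/4671 + 1230597/16900 = 5748236887/78939900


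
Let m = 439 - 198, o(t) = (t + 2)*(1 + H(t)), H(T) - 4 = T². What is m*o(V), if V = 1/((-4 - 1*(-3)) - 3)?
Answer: 136647/64 ≈ 2135.1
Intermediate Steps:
H(T) = 4 + T²
V = -¼ (V = 1/((-4 + 3) - 3) = 1/(-1 - 3) = 1/(-4) = -¼ ≈ -0.25000)
o(t) = (2 + t)*(5 + t²) (o(t) = (t + 2)*(1 + (4 + t²)) = (2 + t)*(5 + t²))
m = 241
m*o(V) = 241*(10 + (-¼)³ + 2*(-¼)² + 5*(-¼)) = 241*(10 - 1/64 + 2*(1/16) - 5/4) = 241*(10 - 1/64 + ⅛ - 5/4) = 241*(567/64) = 136647/64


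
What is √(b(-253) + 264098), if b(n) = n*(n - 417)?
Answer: 2*√108402 ≈ 658.49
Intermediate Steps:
b(n) = n*(-417 + n)
√(b(-253) + 264098) = √(-253*(-417 - 253) + 264098) = √(-253*(-670) + 264098) = √(169510 + 264098) = √433608 = 2*√108402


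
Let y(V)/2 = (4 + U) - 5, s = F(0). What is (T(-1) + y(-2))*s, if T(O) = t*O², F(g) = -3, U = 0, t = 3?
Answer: -3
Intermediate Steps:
T(O) = 3*O²
s = -3
y(V) = -2 (y(V) = 2*((4 + 0) - 5) = 2*(4 - 5) = 2*(-1) = -2)
(T(-1) + y(-2))*s = (3*(-1)² - 2)*(-3) = (3*1 - 2)*(-3) = (3 - 2)*(-3) = 1*(-3) = -3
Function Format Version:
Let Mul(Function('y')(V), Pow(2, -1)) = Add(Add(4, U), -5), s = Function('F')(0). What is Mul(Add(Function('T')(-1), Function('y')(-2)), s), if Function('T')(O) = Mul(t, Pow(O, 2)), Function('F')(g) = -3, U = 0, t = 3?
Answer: -3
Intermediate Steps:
Function('T')(O) = Mul(3, Pow(O, 2))
s = -3
Function('y')(V) = -2 (Function('y')(V) = Mul(2, Add(Add(4, 0), -5)) = Mul(2, Add(4, -5)) = Mul(2, -1) = -2)
Mul(Add(Function('T')(-1), Function('y')(-2)), s) = Mul(Add(Mul(3, Pow(-1, 2)), -2), -3) = Mul(Add(Mul(3, 1), -2), -3) = Mul(Add(3, -2), -3) = Mul(1, -3) = -3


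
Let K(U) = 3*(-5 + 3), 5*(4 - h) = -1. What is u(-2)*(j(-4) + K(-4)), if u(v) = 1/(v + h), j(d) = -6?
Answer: -60/11 ≈ -5.4545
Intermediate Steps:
h = 21/5 (h = 4 - ⅕*(-1) = 4 + ⅕ = 21/5 ≈ 4.2000)
K(U) = -6 (K(U) = 3*(-2) = -6)
u(v) = 1/(21/5 + v) (u(v) = 1/(v + 21/5) = 1/(21/5 + v))
u(-2)*(j(-4) + K(-4)) = (5/(21 + 5*(-2)))*(-6 - 6) = (5/(21 - 10))*(-12) = (5/11)*(-12) = -60/11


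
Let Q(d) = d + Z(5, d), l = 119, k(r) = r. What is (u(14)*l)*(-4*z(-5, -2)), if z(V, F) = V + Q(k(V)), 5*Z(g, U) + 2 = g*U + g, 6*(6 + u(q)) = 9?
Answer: -154224/5 ≈ -30845.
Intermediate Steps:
u(q) = -9/2 (u(q) = -6 + (⅙)*9 = -6 + 3/2 = -9/2)
Z(g, U) = -⅖ + g/5 + U*g/5 (Z(g, U) = -⅖ + (g*U + g)/5 = -⅖ + (U*g + g)/5 = -⅖ + (g + U*g)/5 = -⅖ + (g/5 + U*g/5) = -⅖ + g/5 + U*g/5)
Q(d) = ⅗ + 2*d (Q(d) = d + (-⅖ + (⅕)*5 + (⅕)*d*5) = d + (-⅖ + 1 + d) = d + (⅗ + d) = ⅗ + 2*d)
z(V, F) = ⅗ + 3*V (z(V, F) = V + (⅗ + 2*V) = ⅗ + 3*V)
(u(14)*l)*(-4*z(-5, -2)) = (-9/2*119)*(-4*(⅗ + 3*(-5))) = -(-2142)*(⅗ - 15) = -(-2142)*(-72)/5 = -1071/2*288/5 = -154224/5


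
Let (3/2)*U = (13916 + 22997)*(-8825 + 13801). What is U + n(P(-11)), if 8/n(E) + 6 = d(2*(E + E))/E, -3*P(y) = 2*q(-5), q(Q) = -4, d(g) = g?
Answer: 367358164/3 ≈ 1.2245e+8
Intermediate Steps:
P(y) = 8/3 (P(y) = -2*(-4)/3 = -1/3*(-8) = 8/3)
U = 367358176/3 (U = 2*((13916 + 22997)*(-8825 + 13801))/3 = 2*(36913*4976)/3 = (2/3)*183679088 = 367358176/3 ≈ 1.2245e+8)
n(E) = -4 (n(E) = 8/(-6 + (2*(E + E))/E) = 8/(-6 + (2*(2*E))/E) = 8/(-6 + (4*E)/E) = 8/(-6 + 4) = 8/(-2) = 8*(-1/2) = -4)
U + n(P(-11)) = 367358176/3 - 4 = 367358164/3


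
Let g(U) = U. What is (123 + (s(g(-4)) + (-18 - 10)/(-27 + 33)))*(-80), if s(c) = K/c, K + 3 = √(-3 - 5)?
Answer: -28580/3 + 40*I*√2 ≈ -9526.7 + 56.569*I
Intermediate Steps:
K = -3 + 2*I*√2 (K = -3 + √(-3 - 5) = -3 + √(-8) = -3 + 2*I*√2 ≈ -3.0 + 2.8284*I)
s(c) = (-3 + 2*I*√2)/c
(123 + (s(g(-4)) + (-18 - 10)/(-27 + 33)))*(-80) = (123 + ((-3 + 2*I*√2)/(-4) + (-18 - 10)/(-27 + 33)))*(-80) = (123 + (-(-3 + 2*I*√2)/4 - 28/6))*(-80) = (123 + ((¾ - I*√2/2) - 28*⅙))*(-80) = (123 + ((¾ - I*√2/2) - 14/3))*(-80) = (123 + (-47/12 - I*√2/2))*(-80) = (1429/12 - I*√2/2)*(-80) = -28580/3 + 40*I*√2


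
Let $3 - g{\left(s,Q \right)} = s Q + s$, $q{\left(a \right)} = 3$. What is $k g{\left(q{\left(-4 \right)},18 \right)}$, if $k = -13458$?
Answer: $726732$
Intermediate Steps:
$g{\left(s,Q \right)} = 3 - s - Q s$ ($g{\left(s,Q \right)} = 3 - \left(s Q + s\right) = 3 - \left(Q s + s\right) = 3 - \left(s + Q s\right) = 3 - s - Q s$)
$k g{\left(q{\left(-4 \right)},18 \right)} = - 13458 \left(3 - 3 - 18 \cdot 3\right) = - 13458 \left(3 - 3 - 54\right) = \left(-13458\right) \left(-54\right) = 726732$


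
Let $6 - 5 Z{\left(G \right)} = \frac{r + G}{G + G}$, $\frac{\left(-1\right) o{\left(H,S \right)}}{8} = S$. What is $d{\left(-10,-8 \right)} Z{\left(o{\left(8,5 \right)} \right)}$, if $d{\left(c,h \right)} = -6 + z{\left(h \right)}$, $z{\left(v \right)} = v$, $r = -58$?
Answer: $- \frac{1337}{100} \approx -13.37$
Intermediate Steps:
$o{\left(H,S \right)} = - 8 S$
$Z{\left(G \right)} = \frac{6}{5} - \frac{-58 + G}{10 G}$ ($Z{\left(G \right)} = \frac{6}{5} - \frac{\left(-58 + G\right) \frac{1}{G + G}}{5} = \frac{6}{5} - \frac{\left(-58 + G\right) \frac{1}{2 G}}{5} = \frac{6}{5} - \frac{\frac{1}{2} \frac{1}{G} \left(-58 + G\right)}{5} = \frac{6}{5} - \frac{-58 + G}{10 G}$)
$d{\left(c,h \right)} = -6 + h$
$d{\left(-10,-8 \right)} Z{\left(o{\left(8,5 \right)} \right)} = \left(-6 - 8\right) \frac{58 + 11 \left(\left(-8\right) 5\right)}{10 \left(\left(-8\right) 5\right)} = - 14 \frac{58 + 11 \left(-40\right)}{10 \left(-40\right)} = - 14 \cdot \frac{1}{10} \left(- \frac{1}{40}\right) \left(58 - 440\right) = - 14 \cdot \frac{1}{10} \left(- \frac{1}{40}\right) \left(-382\right) = \left(-14\right) \frac{191}{200} = - \frac{1337}{100}$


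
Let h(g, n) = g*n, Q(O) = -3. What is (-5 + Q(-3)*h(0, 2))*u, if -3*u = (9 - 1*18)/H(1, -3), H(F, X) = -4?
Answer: 15/4 ≈ 3.7500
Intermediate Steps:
u = -3/4 (u = -(9 - 1*18)/(3*(-4)) = -(9 - 18)*(-1)/(3*4) = -(-3)*(-1)/4 = -1/3*9/4 = -3/4 ≈ -0.75000)
(-5 + Q(-3)*h(0, 2))*u = (-5 - 0*2)*(-3/4) = (-5 - 3*0)*(-3/4) = (-5 + 0)*(-3/4) = -5*(-3/4) = 15/4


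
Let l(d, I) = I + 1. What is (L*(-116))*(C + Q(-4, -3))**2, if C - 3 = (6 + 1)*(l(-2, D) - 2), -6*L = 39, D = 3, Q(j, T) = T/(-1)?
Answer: 301600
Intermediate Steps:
Q(j, T) = -T (Q(j, T) = T*(-1) = -T)
l(d, I) = 1 + I
L = -13/2 (L = -1/6*39 = -13/2 ≈ -6.5000)
C = 17 (C = 3 + (6 + 1)*((1 + 3) - 2) = 3 + 7*(4 - 2) = 3 + 7*2 = 3 + 14 = 17)
(L*(-116))*(C + Q(-4, -3))**2 = (-13/2*(-116))*(17 - 1*(-3))**2 = 754*(17 + 3)**2 = 754*20**2 = 754*400 = 301600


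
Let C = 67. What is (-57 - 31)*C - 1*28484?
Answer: -34380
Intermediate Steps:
(-57 - 31)*C - 1*28484 = (-57 - 31)*67 - 1*28484 = -88*67 - 28484 = -5896 - 28484 = -34380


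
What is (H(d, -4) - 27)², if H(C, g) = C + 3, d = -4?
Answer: 784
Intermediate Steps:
H(C, g) = 3 + C
(H(d, -4) - 27)² = ((3 - 4) - 27)² = (-1 - 27)² = (-28)² = 784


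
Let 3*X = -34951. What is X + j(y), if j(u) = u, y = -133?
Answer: -35350/3 ≈ -11783.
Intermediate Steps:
X = -34951/3 (X = (⅓)*(-34951) = -34951/3 ≈ -11650.)
X + j(y) = -34951/3 - 133 = -35350/3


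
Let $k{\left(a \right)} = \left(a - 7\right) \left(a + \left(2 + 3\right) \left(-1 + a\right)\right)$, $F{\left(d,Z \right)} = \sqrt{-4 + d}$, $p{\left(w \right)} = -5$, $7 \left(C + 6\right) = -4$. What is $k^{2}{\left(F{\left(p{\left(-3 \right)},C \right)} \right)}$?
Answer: $-19520 + 5358 i \approx -19520.0 + 5358.0 i$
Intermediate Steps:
$C = - \frac{46}{7}$ ($C = -6 + \frac{1}{7} \left(-4\right) = -6 - \frac{4}{7} = - \frac{46}{7} \approx -6.5714$)
$k{\left(a \right)} = \left(-7 + a\right) \left(-5 + 6 a\right)$ ($k{\left(a \right)} = \left(-7 + a\right) \left(a + 5 \left(-1 + a\right)\right) = \left(-7 + a\right) \left(a + \left(-5 + 5 a\right)\right) = \left(-7 + a\right) \left(-5 + 6 a\right)$)
$k^{2}{\left(F{\left(p{\left(-3 \right)},C \right)} \right)} = \left(35 - 47 \sqrt{-4 - 5} + 6 \left(\sqrt{-4 - 5}\right)^{2}\right)^{2} = \left(35 - 47 \sqrt{-9} + 6 \left(\sqrt{-9}\right)^{2}\right)^{2} = \left(35 - 47 \cdot 3 i + 6 \left(3 i\right)^{2}\right)^{2} = \left(35 - 141 i + 6 \left(-9\right)\right)^{2} = \left(35 - 141 i - 54\right)^{2} = \left(-19 - 141 i\right)^{2}$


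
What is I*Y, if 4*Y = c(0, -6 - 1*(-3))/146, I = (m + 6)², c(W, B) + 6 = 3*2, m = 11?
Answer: 0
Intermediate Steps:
c(W, B) = 0 (c(W, B) = -6 + 3*2 = -6 + 6 = 0)
I = 289 (I = (11 + 6)² = 17² = 289)
Y = 0 (Y = (0/146)/4 = (0*(1/146))/4 = (¼)*0 = 0)
I*Y = 289*0 = 0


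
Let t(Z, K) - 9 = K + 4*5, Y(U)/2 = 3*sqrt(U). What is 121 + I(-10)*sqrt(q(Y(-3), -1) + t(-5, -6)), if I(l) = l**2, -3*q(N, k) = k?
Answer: 121 + 100*sqrt(210)/3 ≈ 604.05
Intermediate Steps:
Y(U) = 6*sqrt(U) (Y(U) = 2*(3*sqrt(U)) = 6*sqrt(U))
q(N, k) = -k/3
t(Z, K) = 29 + K (t(Z, K) = 9 + (K + 4*5) = 9 + (K + 20) = 9 + (20 + K) = 29 + K)
121 + I(-10)*sqrt(q(Y(-3), -1) + t(-5, -6)) = 121 + (-10)**2*sqrt(-1/3*(-1) + (29 - 6)) = 121 + 100*sqrt(1/3 + 23) = 121 + 100*sqrt(70/3) = 121 + 100*(sqrt(210)/3) = 121 + 100*sqrt(210)/3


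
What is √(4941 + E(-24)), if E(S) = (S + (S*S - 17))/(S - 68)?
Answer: √10442851/46 ≈ 70.251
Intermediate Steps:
E(S) = (-17 + S + S²)/(-68 + S) (E(S) = (S + (S² - 17))/(-68 + S) = (S + (-17 + S²))/(-68 + S) = (-17 + S + S²)/(-68 + S))
√(4941 + E(-24)) = √(4941 + (-17 - 24 + (-24)²)/(-68 - 24)) = √(4941 + (-17 - 24 + 576)/(-92)) = √(4941 - 1/92*535) = √(4941 - 535/92) = √(454037/92) = √10442851/46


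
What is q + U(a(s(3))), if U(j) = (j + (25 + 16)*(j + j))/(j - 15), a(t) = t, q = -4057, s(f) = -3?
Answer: -24259/6 ≈ -4043.2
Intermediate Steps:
U(j) = 83*j/(-15 + j) (U(j) = (j + 41*(2*j))/(-15 + j) = (j + 82*j)/(-15 + j) = (83*j)/(-15 + j) = 83*j/(-15 + j))
q + U(a(s(3))) = -4057 + 83*(-3)/(-15 - 3) = -4057 + 83*(-3)/(-18) = -4057 + 83*(-3)*(-1/18) = -4057 + 83/6 = -24259/6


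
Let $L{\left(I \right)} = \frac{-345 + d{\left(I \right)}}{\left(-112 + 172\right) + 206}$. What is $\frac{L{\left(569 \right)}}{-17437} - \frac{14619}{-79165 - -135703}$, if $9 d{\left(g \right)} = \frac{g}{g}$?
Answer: $- \frac{11297826745}{43706154366} \approx -0.2585$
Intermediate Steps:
$d{\left(g \right)} = \frac{1}{9}$ ($d{\left(g \right)} = \frac{g \frac{1}{g}}{9} = \frac{1}{9} \cdot 1 = \frac{1}{9}$)
$L{\left(I \right)} = - \frac{1552}{1197}$ ($L{\left(I \right)} = \frac{-345 + \frac{1}{9}}{\left(-112 + 172\right) + 206} = - \frac{3104}{9 \left(60 + 206\right)} = - \frac{3104}{9 \cdot 266} = \left(- \frac{3104}{9}\right) \frac{1}{266} = - \frac{1552}{1197}$)
$\frac{L{\left(569 \right)}}{-17437} - \frac{14619}{-79165 - -135703} = - \frac{1552}{1197 \left(-17437\right)} - \frac{14619}{-79165 - -135703} = \left(- \frac{1552}{1197}\right) \left(- \frac{1}{17437}\right) - \frac{14619}{-79165 + 135703} = \frac{1552}{20872089} - \frac{14619}{56538} = \frac{1552}{20872089} - \frac{4873}{18846} = - \frac{11297826745}{43706154366}$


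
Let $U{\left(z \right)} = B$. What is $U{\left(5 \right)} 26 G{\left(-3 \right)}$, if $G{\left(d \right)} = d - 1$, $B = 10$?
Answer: $-1040$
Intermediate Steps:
$G{\left(d \right)} = -1 + d$
$U{\left(z \right)} = 10$
$U{\left(5 \right)} 26 G{\left(-3 \right)} = 10 \cdot 26 \left(-1 - 3\right) = 260 \left(-4\right) = -1040$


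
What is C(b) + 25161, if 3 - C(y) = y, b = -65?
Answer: 25229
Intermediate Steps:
C(y) = 3 - y
C(b) + 25161 = (3 - 1*(-65)) + 25161 = (3 + 65) + 25161 = 68 + 25161 = 25229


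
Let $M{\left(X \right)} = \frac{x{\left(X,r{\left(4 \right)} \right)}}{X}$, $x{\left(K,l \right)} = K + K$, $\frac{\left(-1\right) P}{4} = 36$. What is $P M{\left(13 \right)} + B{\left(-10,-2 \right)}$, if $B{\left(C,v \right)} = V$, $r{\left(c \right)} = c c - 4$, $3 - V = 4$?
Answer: $-289$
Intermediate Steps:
$P = -144$ ($P = \left(-4\right) 36 = -144$)
$V = -1$ ($V = 3 - 4 = -1$)
$r{\left(c \right)} = -4 + c^{2}$ ($r{\left(c \right)} = c^{2} - 4 = -4 + c^{2}$)
$x{\left(K,l \right)} = 2 K$
$M{\left(X \right)} = 2$ ($M{\left(X \right)} = \frac{2 X}{X} = 2$)
$B{\left(C,v \right)} = -1$
$P M{\left(13 \right)} + B{\left(-10,-2 \right)} = \left(-144\right) 2 - 1 = -288 - 1 = -289$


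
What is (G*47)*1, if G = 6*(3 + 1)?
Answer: 1128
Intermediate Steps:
G = 24 (G = 6*4 = 24)
(G*47)*1 = (24*47)*1 = 1128*1 = 1128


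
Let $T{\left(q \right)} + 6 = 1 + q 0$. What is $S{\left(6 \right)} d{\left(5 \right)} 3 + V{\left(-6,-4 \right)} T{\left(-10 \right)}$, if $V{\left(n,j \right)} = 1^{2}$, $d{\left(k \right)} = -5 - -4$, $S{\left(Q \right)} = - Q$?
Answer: $13$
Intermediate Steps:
$d{\left(k \right)} = -1$ ($d{\left(k \right)} = -5 + 4 = -1$)
$T{\left(q \right)} = -5$ ($T{\left(q \right)} = -6 + \left(1 + q 0\right) = -6 + \left(1 + 0\right) = -6 + 1 = -5$)
$V{\left(n,j \right)} = 1$
$S{\left(6 \right)} d{\left(5 \right)} 3 + V{\left(-6,-4 \right)} T{\left(-10 \right)} = \left(-1\right) 6 \left(-1\right) 3 + 1 \left(-5\right) = \left(-6\right) \left(-1\right) 3 - 5 = 6 \cdot 3 - 5 = 18 - 5 = 13$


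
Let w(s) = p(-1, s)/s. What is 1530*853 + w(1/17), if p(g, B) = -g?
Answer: 1305107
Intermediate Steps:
w(s) = 1/s (w(s) = (-1*(-1))/s = 1/s)
1530*853 + w(1/17) = 1530*853 + 1/(1/17) = 1305090 + 1/(1/17) = 1305090 + 17 = 1305107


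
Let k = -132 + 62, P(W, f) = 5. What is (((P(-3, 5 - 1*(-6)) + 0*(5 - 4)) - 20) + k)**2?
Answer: 7225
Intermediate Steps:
k = -70
(((P(-3, 5 - 1*(-6)) + 0*(5 - 4)) - 20) + k)**2 = (((5 + 0*(5 - 4)) - 20) - 70)**2 = (((5 + 0*1) - 20) - 70)**2 = (((5 + 0) - 20) - 70)**2 = ((5 - 20) - 70)**2 = (-15 - 70)**2 = (-85)**2 = 7225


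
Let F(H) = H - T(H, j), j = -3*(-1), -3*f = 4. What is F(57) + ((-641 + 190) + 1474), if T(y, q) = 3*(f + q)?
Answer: 1075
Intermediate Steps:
f = -4/3 (f = -⅓*4 = -4/3 ≈ -1.3333)
j = 3
T(y, q) = -4 + 3*q (T(y, q) = 3*(-4/3 + q) = -4 + 3*q)
F(H) = -5 + H (F(H) = H - (-4 + 3*3) = H - (-4 + 9) = H - 1*5 = H - 5 = -5 + H)
F(57) + ((-641 + 190) + 1474) = (-5 + 57) + ((-641 + 190) + 1474) = 52 + (-451 + 1474) = 52 + 1023 = 1075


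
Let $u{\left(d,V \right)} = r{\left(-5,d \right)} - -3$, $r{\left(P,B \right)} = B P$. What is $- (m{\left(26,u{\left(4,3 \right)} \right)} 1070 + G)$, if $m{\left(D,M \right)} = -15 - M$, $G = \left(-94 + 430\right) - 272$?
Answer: $-2204$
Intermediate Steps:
$u{\left(d,V \right)} = 3 - 5 d$ ($u{\left(d,V \right)} = d \left(-5\right) - -3 = - 5 d + 3 = 3 - 5 d$)
$G = 64$ ($G = 336 - 272 = 64$)
$- (m{\left(26,u{\left(4,3 \right)} \right)} 1070 + G) = - (\left(-15 - \left(3 - 20\right)\right) 1070 + 64) = - (\left(-15 - -17\right) 1070 + 64) = - (\left(-15 + 17\right) 1070 + 64) = - (2 \cdot 1070 + 64) = - (2140 + 64) = \left(-1\right) 2204 = -2204$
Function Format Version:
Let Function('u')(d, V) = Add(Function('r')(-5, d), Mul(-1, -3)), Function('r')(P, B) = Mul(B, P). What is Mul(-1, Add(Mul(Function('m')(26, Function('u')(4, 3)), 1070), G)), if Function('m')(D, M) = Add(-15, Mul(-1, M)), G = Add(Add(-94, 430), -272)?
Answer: -2204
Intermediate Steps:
Function('u')(d, V) = Add(3, Mul(-5, d)) (Function('u')(d, V) = Add(Mul(d, -5), Mul(-1, -3)) = Add(Mul(-5, d), 3) = Add(3, Mul(-5, d)))
G = 64 (G = Add(336, -272) = 64)
Mul(-1, Add(Mul(Function('m')(26, Function('u')(4, 3)), 1070), G)) = Mul(-1, Add(Mul(Add(-15, Mul(-1, Add(3, Mul(-5, 4)))), 1070), 64)) = Mul(-1, Add(Mul(Add(-15, Mul(-1, Add(3, -20))), 1070), 64)) = Mul(-1, Add(Mul(Add(-15, Mul(-1, -17)), 1070), 64)) = Mul(-1, Add(Mul(Add(-15, 17), 1070), 64)) = Mul(-1, Add(Mul(2, 1070), 64)) = Mul(-1, Add(2140, 64)) = Mul(-1, 2204) = -2204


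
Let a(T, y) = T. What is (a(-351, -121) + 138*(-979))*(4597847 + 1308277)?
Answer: -800002214172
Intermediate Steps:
(a(-351, -121) + 138*(-979))*(4597847 + 1308277) = (-351 + 138*(-979))*(4597847 + 1308277) = (-351 - 135102)*5906124 = -135453*5906124 = -800002214172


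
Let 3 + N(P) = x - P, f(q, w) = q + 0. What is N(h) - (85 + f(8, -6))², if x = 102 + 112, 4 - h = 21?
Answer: -8421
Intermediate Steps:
h = -17 (h = 4 - 1*21 = 4 - 21 = -17)
x = 214
f(q, w) = q
N(P) = 211 - P (N(P) = -3 + (214 - P) = 211 - P)
N(h) - (85 + f(8, -6))² = (211 - 1*(-17)) - (85 + 8)² = (211 + 17) - 1*93² = 228 - 1*8649 = 228 - 8649 = -8421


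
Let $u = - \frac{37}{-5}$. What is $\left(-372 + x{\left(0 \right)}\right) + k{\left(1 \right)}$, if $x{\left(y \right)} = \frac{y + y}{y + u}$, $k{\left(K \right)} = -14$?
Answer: $-386$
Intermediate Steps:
$u = \frac{37}{5}$ ($u = \left(-37\right) \left(- \frac{1}{5}\right) = \frac{37}{5} \approx 7.4$)
$x{\left(y \right)} = \frac{2 y}{\frac{37}{5} + y}$ ($x{\left(y \right)} = \frac{y + y}{y + \frac{37}{5}} = \frac{2 y}{\frac{37}{5} + y}$)
$\left(-372 + x{\left(0 \right)}\right) + k{\left(1 \right)} = \left(-372 + 10 \cdot 0 \frac{1}{37 + 5 \cdot 0}\right) - 14 = \left(-372 + 10 \cdot 0 \frac{1}{37 + 0}\right) - 14 = \left(-372 + 10 \cdot 0 \cdot \frac{1}{37}\right) - 14 = \left(-372 + 0\right) - 14 = -372 - 14 = -386$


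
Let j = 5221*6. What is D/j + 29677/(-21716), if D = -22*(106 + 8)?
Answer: -164020905/113379236 ≈ -1.4467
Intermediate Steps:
D = -2508 (D = -22*114 = -2508)
j = 31326
D/j + 29677/(-21716) = -2508/31326 + 29677/(-21716) = -2508*1/31326 + 29677*(-1/21716) = -418/5221 - 29677/21716 = -164020905/113379236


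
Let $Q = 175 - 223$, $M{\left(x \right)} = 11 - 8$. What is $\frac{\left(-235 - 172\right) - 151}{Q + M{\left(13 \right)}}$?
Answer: $\frac{62}{5} \approx 12.4$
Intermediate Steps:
$M{\left(x \right)} = 3$
$Q = -48$
$\frac{\left(-235 - 172\right) - 151}{Q + M{\left(13 \right)}} = \frac{\left(-235 - 172\right) - 151}{-48 + 3} = \frac{-407 - 151}{-45} = \left(-558\right) \left(- \frac{1}{45}\right) = \frac{62}{5}$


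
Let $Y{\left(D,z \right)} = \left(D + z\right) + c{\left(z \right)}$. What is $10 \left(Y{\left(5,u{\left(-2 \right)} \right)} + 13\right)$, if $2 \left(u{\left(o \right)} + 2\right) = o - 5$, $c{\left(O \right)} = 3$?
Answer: $155$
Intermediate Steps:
$u{\left(o \right)} = - \frac{9}{2} + \frac{o}{2}$ ($u{\left(o \right)} = -2 + \frac{o - 5}{2} = -2 + \frac{-5 + o}{2} = -2 + \left(- \frac{5}{2} + \frac{o}{2}\right) = - \frac{9}{2} + \frac{o}{2}$)
$Y{\left(D,z \right)} = 3 + D + z$ ($Y{\left(D,z \right)} = \left(D + z\right) + 3 = 3 + D + z$)
$10 \left(Y{\left(5,u{\left(-2 \right)} \right)} + 13\right) = 10 \left(\left(3 + 5 + \left(- \frac{9}{2} + \frac{1}{2} \left(-2\right)\right)\right) + 13\right) = 10 \left(\left(3 + 5 - \frac{11}{2}\right) + 13\right) = 10 \left(\frac{5}{2} + 13\right) = 10 \cdot \frac{31}{2} = 155$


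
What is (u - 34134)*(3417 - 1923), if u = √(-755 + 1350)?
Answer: -50996196 + 1494*√595 ≈ -5.0960e+7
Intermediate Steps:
u = √595 ≈ 24.393
(u - 34134)*(3417 - 1923) = (√595 - 34134)*(3417 - 1923) = (-34134 + √595)*1494 = -50996196 + 1494*√595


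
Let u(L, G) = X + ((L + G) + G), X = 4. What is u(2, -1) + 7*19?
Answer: 137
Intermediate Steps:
u(L, G) = 4 + L + 2*G (u(L, G) = 4 + ((L + G) + G) = 4 + ((G + L) + G) = 4 + (L + 2*G) = 4 + L + 2*G)
u(2, -1) + 7*19 = (4 + 2 + 2*(-1)) + 7*19 = (4 + 2 - 2) + 133 = 4 + 133 = 137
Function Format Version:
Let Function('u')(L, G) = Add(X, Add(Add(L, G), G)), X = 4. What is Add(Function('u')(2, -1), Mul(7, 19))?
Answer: 137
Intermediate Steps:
Function('u')(L, G) = Add(4, L, Mul(2, G)) (Function('u')(L, G) = Add(4, Add(Add(L, G), G)) = Add(4, Add(Add(G, L), G)) = Add(4, Add(L, Mul(2, G))) = Add(4, L, Mul(2, G)))
Add(Function('u')(2, -1), Mul(7, 19)) = Add(Add(4, 2, Mul(2, -1)), Mul(7, 19)) = Add(Add(4, 2, -2), 133) = Add(4, 133) = 137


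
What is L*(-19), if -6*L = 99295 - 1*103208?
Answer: -74347/6 ≈ -12391.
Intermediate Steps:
L = 3913/6 (L = -(99295 - 1*103208)/6 = -(99295 - 103208)/6 = -1/6*(-3913) = 3913/6 ≈ 652.17)
L*(-19) = (3913/6)*(-19) = -74347/6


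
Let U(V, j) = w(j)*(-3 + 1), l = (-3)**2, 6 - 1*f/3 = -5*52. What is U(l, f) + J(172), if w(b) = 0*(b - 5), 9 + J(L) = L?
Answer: 163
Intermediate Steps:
f = 798 (f = 18 - (-15)*52 = 18 - 3*(-260) = 18 + 780 = 798)
J(L) = -9 + L
w(b) = 0 (w(b) = 0*(-5 + b) = 0)
l = 9
U(V, j) = 0 (U(V, j) = 0*(-3 + 1) = 0*(-2) = 0)
U(l, f) + J(172) = 0 + (-9 + 172) = 0 + 163 = 163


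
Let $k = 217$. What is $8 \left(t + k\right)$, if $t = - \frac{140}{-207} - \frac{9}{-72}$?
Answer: $\frac{360679}{207} \approx 1742.4$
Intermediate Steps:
$t = \frac{1327}{1656}$ ($t = \left(-140\right) \left(- \frac{1}{207}\right) - - \frac{1}{8} = \frac{140}{207} + \frac{1}{8} = \frac{1327}{1656} \approx 0.80133$)
$8 \left(t + k\right) = 8 \left(\frac{1327}{1656} + 217\right) = 8 \cdot \frac{360679}{1656} = \frac{360679}{207}$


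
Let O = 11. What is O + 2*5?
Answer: 21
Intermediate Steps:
O + 2*5 = 11 + 2*5 = 11 + 10 = 21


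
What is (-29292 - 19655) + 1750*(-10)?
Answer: -66447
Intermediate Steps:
(-29292 - 19655) + 1750*(-10) = -48947 - 17500 = -66447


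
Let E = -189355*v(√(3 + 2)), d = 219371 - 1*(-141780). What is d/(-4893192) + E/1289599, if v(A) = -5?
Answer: 4167011887351/6310255510008 ≈ 0.66036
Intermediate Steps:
d = 361151 (d = 219371 + 141780 = 361151)
E = 946775 (E = -189355*(-5) = 946775)
d/(-4893192) + E/1289599 = 361151/(-4893192) + 946775/1289599 = 361151*(-1/4893192) + 946775*(1/1289599) = -361151/4893192 + 946775/1289599 = 4167011887351/6310255510008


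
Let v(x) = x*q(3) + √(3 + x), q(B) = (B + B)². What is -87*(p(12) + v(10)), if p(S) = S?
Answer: -32364 - 87*√13 ≈ -32678.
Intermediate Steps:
q(B) = 4*B² (q(B) = (2*B)² = 4*B²)
v(x) = √(3 + x) + 36*x (v(x) = x*(4*3²) + √(3 + x) = x*(4*9) + √(3 + x) = x*36 + √(3 + x) = 36*x + √(3 + x) = √(3 + x) + 36*x)
-87*(p(12) + v(10)) = -87*(12 + (√(3 + 10) + 36*10)) = -87*(12 + (√13 + 360)) = -87*(12 + (360 + √13)) = -87*(372 + √13) = -32364 - 87*√13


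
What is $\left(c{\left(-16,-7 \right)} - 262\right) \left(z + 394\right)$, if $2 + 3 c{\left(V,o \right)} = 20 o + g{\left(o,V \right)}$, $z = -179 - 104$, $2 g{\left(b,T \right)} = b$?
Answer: $- \frac{68931}{2} \approx -34466.0$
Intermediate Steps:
$g{\left(b,T \right)} = \frac{b}{2}$
$z = -283$
$c{\left(V,o \right)} = - \frac{2}{3} + \frac{41 o}{6}$ ($c{\left(V,o \right)} = - \frac{2}{3} + \frac{20 o + \frac{o}{2}}{3} = - \frac{2}{3} + \frac{\frac{41}{2} o}{3} = - \frac{2}{3} + \frac{41 o}{6}$)
$\left(c{\left(-16,-7 \right)} - 262\right) \left(z + 394\right) = \left(\left(- \frac{2}{3} + \frac{41}{6} \left(-7\right)\right) - 262\right) \left(-283 + 394\right) = \left(\left(- \frac{2}{3} - \frac{287}{6}\right) - 262\right) 111 = \left(- \frac{97}{2} - 262\right) 111 = \left(- \frac{621}{2}\right) 111 = - \frac{68931}{2}$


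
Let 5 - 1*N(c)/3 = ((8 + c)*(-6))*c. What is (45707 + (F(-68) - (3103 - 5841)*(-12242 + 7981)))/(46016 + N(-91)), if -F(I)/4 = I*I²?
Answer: -609599/10705 ≈ -56.945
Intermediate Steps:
F(I) = -4*I³ (F(I) = -4*I*I² = -4*I³)
N(c) = 15 - 3*c*(-48 - 6*c) (N(c) = 15 - 3*(8 + c)*(-6)*c = 15 - 3*(-48 - 6*c)*c = 15 - 3*c*(-48 - 6*c))
(45707 + (F(-68) - (3103 - 5841)*(-12242 + 7981)))/(46016 + N(-91)) = (45707 + (-4*(-68)³ - (3103 - 5841)*(-12242 + 7981)))/(46016 + (15 + 18*(-91)² + 144*(-91))) = (45707 + (-4*(-314432) - (-2738)*(-4261)))/(46016 + (15 + 18*8281 - 13104)) = (45707 + (1257728 - 1*11666618))/(46016 + (15 + 149058 - 13104)) = (45707 + (1257728 - 11666618))/(46016 + 135969) = (45707 - 10408890)/181985 = -10363183*1/181985 = -609599/10705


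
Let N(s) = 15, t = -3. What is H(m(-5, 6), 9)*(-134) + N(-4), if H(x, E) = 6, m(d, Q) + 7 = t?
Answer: -789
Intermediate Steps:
m(d, Q) = -10 (m(d, Q) = -7 - 3 = -10)
H(m(-5, 6), 9)*(-134) + N(-4) = 6*(-134) + 15 = -804 + 15 = -789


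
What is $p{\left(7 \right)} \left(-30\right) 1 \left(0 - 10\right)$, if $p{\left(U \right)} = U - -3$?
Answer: $3000$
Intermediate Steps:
$p{\left(U \right)} = 3 + U$ ($p{\left(U \right)} = U + 3 = 3 + U$)
$p{\left(7 \right)} \left(-30\right) 1 \left(0 - 10\right) = \left(3 + 7\right) \left(-30\right) 1 \left(0 - 10\right) = 10 \left(-30\right) 1 \left(0 - 10\right) = - 300 \cdot 1 \left(-10\right) = \left(-300\right) \left(-10\right) = 3000$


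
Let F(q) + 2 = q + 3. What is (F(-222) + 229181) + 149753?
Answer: 378713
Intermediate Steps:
F(q) = 1 + q (F(q) = -2 + (q + 3) = -2 + (3 + q) = 1 + q)
(F(-222) + 229181) + 149753 = ((1 - 222) + 229181) + 149753 = (-221 + 229181) + 149753 = 228960 + 149753 = 378713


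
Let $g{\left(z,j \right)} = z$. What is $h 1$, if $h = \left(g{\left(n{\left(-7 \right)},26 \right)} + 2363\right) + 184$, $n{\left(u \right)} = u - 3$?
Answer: $2537$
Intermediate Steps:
$n{\left(u \right)} = -3 + u$ ($n{\left(u \right)} = u - 3 = -3 + u$)
$h = 2537$ ($h = \left(\left(-3 - 7\right) + 2363\right) + 184 = \left(-10 + 2363\right) + 184 = 2353 + 184 = 2537$)
$h 1 = 2537 \cdot 1 = 2537$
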